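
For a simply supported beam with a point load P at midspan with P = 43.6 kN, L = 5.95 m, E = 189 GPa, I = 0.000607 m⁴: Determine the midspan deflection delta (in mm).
Model: a simply supported beam with a point load P at midspan, so delta = (P·L^3) / (48·E·I).
Convert to SI units:
  P = 43.6 kN = 43600 N
  E = 189 GPa = 1.89 × 10¹¹ Pa
Substitute:
  delta = (43600 × 5.95^3) / (48 × (1.89 × 10¹¹) × 0.000607)
  delta = 0.001668 m
Convert: delta = 0.001668 m = 1.668 mm
Final answer: delta = 1.668 mm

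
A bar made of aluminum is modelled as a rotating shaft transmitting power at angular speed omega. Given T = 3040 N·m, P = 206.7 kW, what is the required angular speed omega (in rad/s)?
Model: a rotating shaft transmitting power at angular speed omega, so P = T·omega.
Solve for omega: omega = P / T.
Convert to SI units:
  P = 206.7 kW = 206700 W
Substitute:
  omega = 206700 / 3040
  omega = 67.99 rad/s
Final answer: omega = 67.99 rad/s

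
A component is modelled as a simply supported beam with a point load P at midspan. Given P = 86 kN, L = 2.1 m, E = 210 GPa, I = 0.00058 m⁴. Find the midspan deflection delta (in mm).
Model: a simply supported beam with a point load P at midspan, so delta = (P·L^3) / (48·E·I).
Convert to SI units:
  P = 86 kN = 86000 N
  E = 210 GPa = 2.1 × 10¹¹ Pa
Substitute:
  delta = (86000 × 2.1^3) / (48 × (2.1 × 10¹¹) × 0.00058)
  delta = 0.0001362 m
Convert: delta = 0.0001362 m = 0.1362 mm
Final answer: delta = 0.1362 mm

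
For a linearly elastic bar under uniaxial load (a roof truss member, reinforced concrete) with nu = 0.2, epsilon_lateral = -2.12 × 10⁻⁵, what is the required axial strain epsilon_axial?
Model: a linearly elastic bar under uniaxial load, so epsilon_lateral = -nu·epsilon_axial.
Solve for epsilon_axial: epsilon_axial = -epsilon_lateral / nu.
Substitute:
  epsilon_axial = -(-2.12 × 10⁻⁵) / 0.2
  epsilon_axial = 0.000106
Final answer: epsilon_axial = 0.000106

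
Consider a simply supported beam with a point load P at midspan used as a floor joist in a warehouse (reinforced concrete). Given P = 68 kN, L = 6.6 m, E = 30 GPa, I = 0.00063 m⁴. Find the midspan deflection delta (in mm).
Model: a simply supported beam with a point load P at midspan, so delta = (P·L^3) / (48·E·I).
Convert to SI units:
  P = 68 kN = 68000 N
  E = 30 GPa = 3 × 10¹⁰ Pa
Substitute:
  delta = (68000 × 6.6^3) / (48 × (3 × 10¹⁰) × 0.00063)
  delta = 0.02155 m
Convert: delta = 0.02155 m = 21.55 mm
Final answer: delta = 21.55 mm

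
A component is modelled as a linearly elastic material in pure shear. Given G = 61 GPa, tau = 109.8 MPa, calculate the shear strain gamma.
Model: a linearly elastic material in pure shear, so tau = G·gamma.
Solve for gamma: gamma = tau / G.
Convert to SI units:
  G = 61 GPa = 6.1 × 10¹⁰ Pa
  tau = 109.8 MPa = 1.098 × 10⁸ Pa
Substitute:
  gamma = (1.098 × 10⁸) / (6.1 × 10¹⁰)
  gamma = 0.0018
Final answer: gamma = 0.0018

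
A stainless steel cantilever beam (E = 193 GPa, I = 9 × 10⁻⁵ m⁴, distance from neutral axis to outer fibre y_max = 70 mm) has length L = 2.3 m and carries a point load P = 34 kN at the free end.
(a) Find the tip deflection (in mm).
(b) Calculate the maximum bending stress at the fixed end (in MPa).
(a) Tip deflection of a cantilever with an end point load: δ = P·L^3 / (3·E·I). Convert P = 34 kN = 34000 N, E = 193 GPa = 1.93 × 10¹¹ Pa.
  δ = (34000 × 2.3^3) / (3 × (1.93 × 10¹¹) × (9 × 10⁻⁵)) = 0.007939 m = 7.939 mm
(b) Maximum bending moment at the fixed end: M = P·L = 34000 × 2.3 = 78200 N·m. Convert y_max = 70 mm = 0.07 m.
  σ = M·y_max / I = (78200 × 0.07) / (9 × 10⁻⁵) = 6.082 × 10⁷ Pa = 60.82 MPa
Final answer: (a) δ = 7.939 mm, (b) σ = 60.82 MPa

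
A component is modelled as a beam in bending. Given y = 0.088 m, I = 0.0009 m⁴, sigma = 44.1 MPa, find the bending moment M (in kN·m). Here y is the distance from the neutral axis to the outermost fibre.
Model: a beam in bending, so sigma = (M·y) / I.
Solve for M: M = (sigma·I) / y.
Convert to SI units:
  sigma = 44.1 MPa = 4.41 × 10⁷ Pa
Substitute:
  M = ((4.41 × 10⁷) × 0.0009) / 0.088
  M = 451000 N·m
Convert: M = 451000 N·m = 451 kN·m
Final answer: M = 451 kN·m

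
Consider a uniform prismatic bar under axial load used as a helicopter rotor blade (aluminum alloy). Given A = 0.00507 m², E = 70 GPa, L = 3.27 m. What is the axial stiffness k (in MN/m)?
Model: a uniform prismatic bar under axial load, so k = (A·E) / L.
Convert to SI units:
  E = 70 GPa = 7 × 10¹⁰ Pa
Substitute:
  k = (0.00507 × (7 × 10¹⁰)) / 3.27
  k = 1.085 × 10⁸ N/m
Convert: k = 1.085 × 10⁸ N/m = 108.5 MN/m
Final answer: k = 108.5 MN/m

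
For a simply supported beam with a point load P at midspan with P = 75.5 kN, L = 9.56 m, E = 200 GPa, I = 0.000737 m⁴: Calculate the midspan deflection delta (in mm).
Model: a simply supported beam with a point load P at midspan, so delta = (P·L^3) / (48·E·I).
Convert to SI units:
  P = 75.5 kN = 75500 N
  E = 200 GPa = 2 × 10¹¹ Pa
Substitute:
  delta = (75500 × 9.56^3) / (48 × (2 × 10¹¹) × 0.000737)
  delta = 0.009324 m
Convert: delta = 0.009324 m = 9.324 mm
Final answer: delta = 9.324 mm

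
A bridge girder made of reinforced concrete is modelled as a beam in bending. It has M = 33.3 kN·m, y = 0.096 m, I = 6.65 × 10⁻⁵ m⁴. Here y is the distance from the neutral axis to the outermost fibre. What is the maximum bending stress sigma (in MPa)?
Model: a beam in bending, so sigma = (M·y) / I.
Convert to SI units:
  M = 33.3 kN·m = 33300 N·m
Substitute:
  sigma = (33300 × 0.096) / (6.65 × 10⁻⁵)
  sigma = 4.807 × 10⁷ Pa
Convert: sigma = 4.807 × 10⁷ Pa = 48.07 MPa
Final answer: sigma = 48.07 MPa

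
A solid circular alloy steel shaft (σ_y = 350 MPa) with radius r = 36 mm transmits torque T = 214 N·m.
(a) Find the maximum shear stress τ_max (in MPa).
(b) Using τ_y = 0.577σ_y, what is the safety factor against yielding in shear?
(a) For a solid circular shaft, τ_max = T·r/J with J = π·r^4/2, i.e. τ_max = 2·T / (π·r^3). Convert r = 36 mm = 0.036 m.
  τ_max = (2 × 214) / (π × 0.036^3) = 2.92 × 10⁶ Pa = 2.92 MPa
(b) τ_y = 0.577 × 350 = 201.95 MPa
  SF = τ_y/τ_max = 201.95 / 2.92 = 69.16
Final answer: (a) τ_max = 2.92 MPa, (b) SF = 69.16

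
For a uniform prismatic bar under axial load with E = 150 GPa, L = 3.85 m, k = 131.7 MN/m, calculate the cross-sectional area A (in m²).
Model: a uniform prismatic bar under axial load, so k = (A·E) / L.
Solve for A: A = (k·L) / E.
Convert to SI units:
  E = 150 GPa = 1.5 × 10¹¹ Pa
  k = 131.7 MN/m = 1.317 × 10⁸ N/m
Substitute:
  A = ((1.317 × 10⁸) × 3.85) / (1.5 × 10¹¹)
  A = 0.00338 m²
Final answer: A = 0.00338 m²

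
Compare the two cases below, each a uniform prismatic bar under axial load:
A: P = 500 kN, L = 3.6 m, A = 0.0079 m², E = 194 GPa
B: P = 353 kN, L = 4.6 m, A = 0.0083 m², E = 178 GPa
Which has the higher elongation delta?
Model: a uniform prismatic bar under axial load, so delta = (P·L) / (A·E) (SI units).
  A: delta = (500000 × 3.6) / (0.0079 × (1.94 × 10¹¹)) = 0.001174 m = 1.174 mm
  B: delta = (353000 × 4.6) / (0.0083 × (1.78 × 10¹¹)) = 0.001099 m = 1.099 mm
1.174 mm > 1.099 mm, so A is larger.
Final answer: A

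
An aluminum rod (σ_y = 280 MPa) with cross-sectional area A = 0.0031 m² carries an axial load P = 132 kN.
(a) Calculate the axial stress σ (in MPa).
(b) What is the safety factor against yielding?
(a) Axial stress σ = P/A. Convert P = 132 kN = 132000 N.
  σ = 132000 / 0.0031 = 4.258 × 10⁷ Pa = 42.58 MPa
(b) Safety factor SF = σ_y/σ = 280 / 42.58 = 6.576
Final answer: (a) σ = 42.58 MPa, (b) SF = 6.576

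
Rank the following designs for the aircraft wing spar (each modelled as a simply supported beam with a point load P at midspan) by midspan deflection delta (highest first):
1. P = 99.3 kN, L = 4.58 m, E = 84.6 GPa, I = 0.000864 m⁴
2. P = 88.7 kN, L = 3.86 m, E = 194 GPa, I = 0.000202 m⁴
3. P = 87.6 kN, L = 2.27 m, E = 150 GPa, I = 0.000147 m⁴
Model: a simply supported beam with a point load P at midspan, so delta = (P·L^3) / (48·E·I) (SI units).
  Case 1: delta = (99300 × 4.58^3) / (48 × (8.46 × 10¹⁰) × 0.000864) = 0.002719 m = 2.719 mm
  Case 2: delta = (88700 × 3.86^3) / (48 × (1.94 × 10¹¹) × 0.000202) = 0.002712 m = 2.712 mm
  Case 3: delta = (87600 × 2.27^3) / (48 × (1.5 × 10¹¹) × 0.000147) = 0.0009681 m = 0.9681 mm
Ordering: 2.719 mm (case 1) > 2.712 mm (case 2) > 0.9681 mm (case 3)
Final answer: 1, 2, 3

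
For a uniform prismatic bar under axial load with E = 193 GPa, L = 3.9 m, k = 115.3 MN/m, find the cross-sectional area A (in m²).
Model: a uniform prismatic bar under axial load, so k = (A·E) / L.
Solve for A: A = (k·L) / E.
Convert to SI units:
  E = 193 GPa = 1.93 × 10¹¹ Pa
  k = 115.3 MN/m = 1.153 × 10⁸ N/m
Substitute:
  A = ((1.153 × 10⁸) × 3.9) / (1.93 × 10¹¹)
  A = 0.00233 m²
Final answer: A = 0.00233 m²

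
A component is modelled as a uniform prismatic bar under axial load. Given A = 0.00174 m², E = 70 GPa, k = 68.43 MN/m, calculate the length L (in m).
Model: a uniform prismatic bar under axial load, so k = (A·E) / L.
Solve for L: L = (A·E) / k.
Convert to SI units:
  E = 70 GPa = 7 × 10¹⁰ Pa
  k = 68.43 MN/m = 6.843 × 10⁷ N/m
Substitute:
  L = (0.00174 × (7 × 10¹⁰)) / (6.843 × 10⁷)
  L = 1.78 m
Final answer: L = 1.78 m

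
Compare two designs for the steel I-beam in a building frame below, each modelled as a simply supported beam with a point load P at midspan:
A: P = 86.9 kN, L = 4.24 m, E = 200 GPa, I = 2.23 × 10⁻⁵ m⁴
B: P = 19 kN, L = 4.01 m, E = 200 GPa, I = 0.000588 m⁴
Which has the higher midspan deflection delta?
Model: a simply supported beam with a point load P at midspan, so delta = (P·L^3) / (48·E·I) (SI units).
  A: delta = (86900 × 4.24^3) / (48 × (2 × 10¹¹) × (2.23 × 10⁻⁵)) = 0.03094 m = 30.94 mm
  B: delta = (19000 × 4.01^3) / (48 × (2 × 10¹¹) × 0.000588) = 0.000217 m = 0.217 mm
30.94 mm > 0.217 mm, so A is larger.
Final answer: A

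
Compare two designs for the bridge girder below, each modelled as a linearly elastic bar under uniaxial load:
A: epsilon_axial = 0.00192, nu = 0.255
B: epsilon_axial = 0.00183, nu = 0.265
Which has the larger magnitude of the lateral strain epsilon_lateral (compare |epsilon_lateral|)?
Model: a linearly elastic bar under uniaxial load, so epsilon_lateral = -nu·epsilon_axial (SI units).
  A: epsilon_lateral = -(0.255 × 0.00192) = -0.0004896
  B: epsilon_lateral = -(0.265 × 0.00183) = -0.000485
|epsilon_lateral|: A = 0.0004896, B = 0.000485, so A is larger in magnitude.
Final answer: A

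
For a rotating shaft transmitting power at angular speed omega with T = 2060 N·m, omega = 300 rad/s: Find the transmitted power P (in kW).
Model: a rotating shaft transmitting power at angular speed omega, so P = T·omega.
Substitute:
  P = 2060 × 300
  P = 618000 W
Convert: P = 618000 W = 618 kW
Final answer: P = 618 kW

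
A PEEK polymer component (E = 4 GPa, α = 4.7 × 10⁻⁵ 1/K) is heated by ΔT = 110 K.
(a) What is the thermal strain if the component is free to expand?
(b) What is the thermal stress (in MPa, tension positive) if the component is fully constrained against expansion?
(a) Free thermal strain ε_th = α·ΔT = (4.7 × 10⁻⁵) × 110 = 0.00517
(b) Fully constrained, the expansion is suppressed, so σ = -E·α·ΔT. Convert E = 4 GPa = 4 × 10⁹ Pa.
  σ = -(4 × 10⁹) × (4.7 × 10⁻⁵) × 110 = -2.068 × 10⁷ Pa = -20.68 MPa (compressive)
Final answer: (a) ε_th = 0.00517, (b) σ = -20.68 MPa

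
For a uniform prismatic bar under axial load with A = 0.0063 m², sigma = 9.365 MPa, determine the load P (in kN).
Model: a uniform prismatic bar under axial load, so sigma = P / A.
Solve for P: P = sigma·A.
Convert to SI units:
  sigma = 9.365 MPa = 9.365 × 10⁶ Pa
Substitute:
  P = (9.365 × 10⁶) × 0.0063
  P = 59000 N
Convert: P = 59000 N = 59 kN
Final answer: P = 59 kN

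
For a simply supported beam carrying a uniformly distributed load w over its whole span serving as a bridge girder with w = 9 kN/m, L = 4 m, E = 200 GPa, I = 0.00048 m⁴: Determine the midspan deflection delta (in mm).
Model: a simply supported beam carrying a uniformly distributed load w over its whole span, so delta = (5·w·L^4) / (384·E·I).
Convert to SI units:
  w = 9 kN/m = 9000 N/m
  E = 200 GPa = 2 × 10¹¹ Pa
Substitute:
  delta = (5 × 9000 × 4^4) / (384 × (2 × 10¹¹) × 0.00048)
  delta = 0.0003125 m
Convert: delta = 0.0003125 m = 0.3125 mm
Final answer: delta = 0.3125 mm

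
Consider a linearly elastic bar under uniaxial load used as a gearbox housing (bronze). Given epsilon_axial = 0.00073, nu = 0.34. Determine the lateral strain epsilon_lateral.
Model: a linearly elastic bar under uniaxial load, so epsilon_lateral = -nu·epsilon_axial.
Substitute:
  epsilon_lateral = -(0.34 × 0.00073)
  epsilon_lateral = -0.0002482
Final answer: epsilon_lateral = -0.0002482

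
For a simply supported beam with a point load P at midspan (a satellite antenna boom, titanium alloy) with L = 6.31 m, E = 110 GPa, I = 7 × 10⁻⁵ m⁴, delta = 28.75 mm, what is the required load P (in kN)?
Model: a simply supported beam with a point load P at midspan, so delta = (P·L^3) / (48·E·I).
Solve for P: P = (48·delta·E·I) / L^3.
Convert to SI units:
  E = 110 GPa = 1.1 × 10¹¹ Pa
  delta = 28.75 mm = 0.02875 m
Substitute:
  P = (48 × 0.02875 × (1.1 × 10¹¹) × (7 × 10⁻⁵)) / 6.31^3
  P = 42290 N
Convert: P = 42290 N = 42.29 kN
Final answer: P = 42.29 kN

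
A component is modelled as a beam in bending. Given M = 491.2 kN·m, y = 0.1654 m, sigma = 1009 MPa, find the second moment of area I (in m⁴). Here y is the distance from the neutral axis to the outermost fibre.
Model: a beam in bending, so sigma = (M·y) / I.
Solve for I: I = (M·y) / sigma.
Convert to SI units:
  M = 491.2 kN·m = 491200 N·m
  sigma = 1009 MPa = 1.009 × 10⁹ Pa
Substitute:
  I = (491200 × 0.1654) / (1.009 × 10⁹)
  I = 8.052 × 10⁻⁵ m⁴
Final answer: I = 8.052 × 10⁻⁵ m⁴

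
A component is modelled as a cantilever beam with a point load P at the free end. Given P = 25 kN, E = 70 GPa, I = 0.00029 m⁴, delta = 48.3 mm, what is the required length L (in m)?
Model: a cantilever beam with a point load P at the free end, so delta = (P·L^3) / (3·E·I).
Solve for L: L = ((3·delta·E·I) / P)^(1/3).
Convert to SI units:
  P = 25 kN = 25000 N
  E = 70 GPa = 7 × 10¹⁰ Pa
  delta = 48.3 mm = 0.0483 m
Substitute:
  L = ((3 × 0.0483 × (7 × 10¹⁰) × 0.00029) / 25000)^(1/3)
  L = 4.9 m
Final answer: L = 4.9 m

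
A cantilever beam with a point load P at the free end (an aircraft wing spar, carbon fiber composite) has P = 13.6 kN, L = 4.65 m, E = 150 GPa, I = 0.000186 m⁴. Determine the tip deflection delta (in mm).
Model: a cantilever beam with a point load P at the free end, so delta = (P·L^3) / (3·E·I).
Convert to SI units:
  P = 13.6 kN = 13600 N
  E = 150 GPa = 1.5 × 10¹¹ Pa
Substitute:
  delta = (13600 × 4.65^3) / (3 × (1.5 × 10¹¹) × 0.000186)
  delta = 0.01634 m
Convert: delta = 0.01634 m = 16.34 mm
Final answer: delta = 16.34 mm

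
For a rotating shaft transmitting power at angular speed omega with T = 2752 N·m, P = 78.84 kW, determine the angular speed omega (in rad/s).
Model: a rotating shaft transmitting power at angular speed omega, so P = T·omega.
Solve for omega: omega = P / T.
Convert to SI units:
  P = 78.84 kW = 78840 W
Substitute:
  omega = 78840 / 2752
  omega = 28.65 rad/s
Final answer: omega = 28.65 rad/s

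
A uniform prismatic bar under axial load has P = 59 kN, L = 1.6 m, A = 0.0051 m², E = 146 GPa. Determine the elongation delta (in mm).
Model: a uniform prismatic bar under axial load, so delta = (P·L) / (A·E).
Convert to SI units:
  P = 59 kN = 59000 N
  E = 146 GPa = 1.46 × 10¹¹ Pa
Substitute:
  delta = (59000 × 1.6) / (0.0051 × (1.46 × 10¹¹))
  delta = 0.0001268 m
Convert: delta = 0.0001268 m = 0.1268 mm
Final answer: delta = 0.1268 mm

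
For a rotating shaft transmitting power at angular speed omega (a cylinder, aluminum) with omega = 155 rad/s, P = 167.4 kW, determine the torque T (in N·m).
Model: a rotating shaft transmitting power at angular speed omega, so P = T·omega.
Solve for T: T = P / omega.
Convert to SI units:
  P = 167.4 kW = 167400 W
Substitute:
  T = 167400 / 155
  T = 1080 N·m
Final answer: T = 1080 N·m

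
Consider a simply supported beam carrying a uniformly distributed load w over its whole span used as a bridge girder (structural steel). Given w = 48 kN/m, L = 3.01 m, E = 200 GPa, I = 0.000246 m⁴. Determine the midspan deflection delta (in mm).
Model: a simply supported beam carrying a uniformly distributed load w over its whole span, so delta = (5·w·L^4) / (384·E·I).
Convert to SI units:
  w = 48 kN/m = 48000 N/m
  E = 200 GPa = 2 × 10¹¹ Pa
Substitute:
  delta = (5 × 48000 × 3.01^4) / (384 × (2 × 10¹¹) × 0.000246)
  delta = 0.001043 m
Convert: delta = 0.001043 m = 1.043 mm
Final answer: delta = 1.043 mm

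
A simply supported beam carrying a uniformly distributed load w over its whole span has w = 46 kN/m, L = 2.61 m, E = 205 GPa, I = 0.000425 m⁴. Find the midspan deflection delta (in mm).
Model: a simply supported beam carrying a uniformly distributed load w over its whole span, so delta = (5·w·L^4) / (384·E·I).
Convert to SI units:
  w = 46 kN/m = 46000 N/m
  E = 205 GPa = 2.05 × 10¹¹ Pa
Substitute:
  delta = (5 × 46000 × 2.61^4) / (384 × (2.05 × 10¹¹) × 0.000425)
  delta = 0.000319 m
Convert: delta = 0.000319 m = 0.319 mm
Final answer: delta = 0.319 mm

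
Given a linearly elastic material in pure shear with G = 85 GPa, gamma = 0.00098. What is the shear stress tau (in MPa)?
Model: a linearly elastic material in pure shear, so tau = G·gamma.
Convert to SI units:
  G = 85 GPa = 8.5 × 10¹⁰ Pa
Substitute:
  tau = (8.5 × 10¹⁰) × 0.00098
  tau = 8.33 × 10⁷ Pa
Convert: tau = 8.33 × 10⁷ Pa = 83.3 MPa
Final answer: tau = 83.3 MPa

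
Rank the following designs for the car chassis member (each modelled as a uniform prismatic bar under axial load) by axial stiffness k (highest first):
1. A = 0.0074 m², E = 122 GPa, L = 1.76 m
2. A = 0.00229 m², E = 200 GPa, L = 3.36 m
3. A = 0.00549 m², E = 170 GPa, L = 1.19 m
Model: a uniform prismatic bar under axial load, so k = (A·E) / L (SI units).
  Case 1: k = (0.0074 × (1.22 × 10¹¹)) / 1.76 = 5.13 × 10⁸ N/m = 513 MN/m
  Case 2: k = (0.00229 × (2 × 10¹¹)) / 3.36 = 1.363 × 10⁸ N/m = 136.3 MN/m
  Case 3: k = (0.00549 × (1.7 × 10¹¹)) / 1.19 = 7.843 × 10⁸ N/m = 784.3 MN/m
Ordering: 784.3 MN/m (case 3) > 513 MN/m (case 1) > 136.3 MN/m (case 2)
Final answer: 3, 1, 2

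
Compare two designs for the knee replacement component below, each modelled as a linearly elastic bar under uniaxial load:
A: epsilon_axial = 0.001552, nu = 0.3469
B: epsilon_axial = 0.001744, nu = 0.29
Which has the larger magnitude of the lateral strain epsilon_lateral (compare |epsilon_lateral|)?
Model: a linearly elastic bar under uniaxial load, so epsilon_lateral = -nu·epsilon_axial (SI units).
  A: epsilon_lateral = -(0.3469 × 0.001552) = -0.0005384
  B: epsilon_lateral = -(0.29 × 0.001744) = -0.0005058
|epsilon_lateral|: A = 0.0005384, B = 0.0005058, so A is larger in magnitude.
Final answer: A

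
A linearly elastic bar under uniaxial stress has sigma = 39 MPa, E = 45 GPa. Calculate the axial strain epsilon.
Model: a linearly elastic bar under uniaxial stress, so epsilon = sigma / E.
Convert to SI units:
  sigma = 39 MPa = 3.9 × 10⁷ Pa
  E = 45 GPa = 4.5 × 10¹⁰ Pa
Substitute:
  epsilon = (3.9 × 10⁷) / (4.5 × 10¹⁰)
  epsilon = 0.0008667
Final answer: epsilon = 0.0008667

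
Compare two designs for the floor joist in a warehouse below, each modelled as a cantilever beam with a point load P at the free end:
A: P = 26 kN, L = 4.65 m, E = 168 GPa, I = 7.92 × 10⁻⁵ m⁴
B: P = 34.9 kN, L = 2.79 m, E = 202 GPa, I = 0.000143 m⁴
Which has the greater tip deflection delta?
Model: a cantilever beam with a point load P at the free end, so delta = (P·L^3) / (3·E·I) (SI units).
  A: delta = (26000 × 4.65^3) / (3 × (1.68 × 10¹¹) × (7.92 × 10⁻⁵)) = 0.06549 m = 65.49 mm
  B: delta = (34900 × 2.79^3) / (3 × (2.02 × 10¹¹) × 0.000143) = 0.008746 m = 8.746 mm
65.49 mm > 8.746 mm, so A is larger.
Final answer: A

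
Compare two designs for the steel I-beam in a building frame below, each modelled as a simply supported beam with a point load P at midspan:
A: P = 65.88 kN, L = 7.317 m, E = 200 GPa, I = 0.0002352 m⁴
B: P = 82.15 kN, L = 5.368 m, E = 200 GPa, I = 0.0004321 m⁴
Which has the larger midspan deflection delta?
Model: a simply supported beam with a point load P at midspan, so delta = (P·L^3) / (48·E·I) (SI units).
  A: delta = (65880 × 7.317^3) / (48 × (2 × 10¹¹) × 0.0002352) = 0.01143 m = 11.43 mm
  B: delta = (82150 × 5.368^3) / (48 × (2 × 10¹¹) × 0.0004321) = 0.003063 m = 3.063 mm
11.43 mm > 3.063 mm, so A is larger.
Final answer: A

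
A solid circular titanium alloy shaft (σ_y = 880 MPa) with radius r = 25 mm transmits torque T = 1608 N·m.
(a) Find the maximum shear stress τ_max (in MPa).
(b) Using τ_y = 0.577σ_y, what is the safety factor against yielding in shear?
(a) For a solid circular shaft, τ_max = T·r/J with J = π·r^4/2, i.e. τ_max = 2·T / (π·r^3). Convert r = 25 mm = 0.025 m.
  τ_max = (2 × 1608) / (π × 0.025^3) = 6.552 × 10⁷ Pa = 65.52 MPa
(b) τ_y = 0.577 × 880 = 507.76 MPa
  SF = τ_y/τ_max = 507.76 / 65.52 = 7.75
Final answer: (a) τ_max = 65.52 MPa, (b) SF = 7.75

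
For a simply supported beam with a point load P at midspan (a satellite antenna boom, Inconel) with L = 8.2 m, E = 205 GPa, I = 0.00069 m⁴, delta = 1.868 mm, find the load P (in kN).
Model: a simply supported beam with a point load P at midspan, so delta = (P·L^3) / (48·E·I).
Solve for P: P = (48·delta·E·I) / L^3.
Convert to SI units:
  E = 205 GPa = 2.05 × 10¹¹ Pa
  delta = 1.868 mm = 0.001868 m
Substitute:
  P = (48 × 0.001868 × (2.05 × 10¹¹) × 0.00069) / 8.2^3
  P = 23000 N
Convert: P = 23000 N = 23 kN
Final answer: P = 23 kN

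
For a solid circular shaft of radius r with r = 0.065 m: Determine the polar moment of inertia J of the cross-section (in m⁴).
Model: a solid circular shaft of radius r, so J = (π·r^4) / 2.
Substitute:
  J = (π × 0.065^4) / 2
  J = 2.804 × 10⁻⁵ m⁴
Final answer: J = 2.804 × 10⁻⁵ m⁴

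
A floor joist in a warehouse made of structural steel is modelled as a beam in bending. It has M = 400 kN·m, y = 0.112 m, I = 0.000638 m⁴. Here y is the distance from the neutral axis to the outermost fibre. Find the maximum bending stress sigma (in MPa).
Model: a beam in bending, so sigma = (M·y) / I.
Convert to SI units:
  M = 400 kN·m = 400000 N·m
Substitute:
  sigma = (400000 × 0.112) / 0.000638
  sigma = 7.022 × 10⁷ Pa
Convert: sigma = 7.022 × 10⁷ Pa = 70.22 MPa
Final answer: sigma = 70.22 MPa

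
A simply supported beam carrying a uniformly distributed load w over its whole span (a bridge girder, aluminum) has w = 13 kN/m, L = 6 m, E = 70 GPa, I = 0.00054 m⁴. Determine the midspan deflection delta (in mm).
Model: a simply supported beam carrying a uniformly distributed load w over its whole span, so delta = (5·w·L^4) / (384·E·I).
Convert to SI units:
  w = 13 kN/m = 13000 N/m
  E = 70 GPa = 7 × 10¹⁰ Pa
Substitute:
  delta = (5 × 13000 × 6^4) / (384 × (7 × 10¹⁰) × 0.00054)
  delta = 0.005804 m
Convert: delta = 0.005804 m = 5.804 mm
Final answer: delta = 5.804 mm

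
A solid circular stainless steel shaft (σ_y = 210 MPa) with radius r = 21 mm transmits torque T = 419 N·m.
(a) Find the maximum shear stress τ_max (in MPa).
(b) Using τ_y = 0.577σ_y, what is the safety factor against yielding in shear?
(a) For a solid circular shaft, τ_max = T·r/J with J = π·r^4/2, i.e. τ_max = 2·T / (π·r^3). Convert r = 21 mm = 0.021 m.
  τ_max = (2 × 419) / (π × 0.021^3) = 2.88 × 10⁷ Pa = 28.8 MPa
(b) τ_y = 0.577 × 210 = 121.17 MPa
  SF = τ_y/τ_max = 121.17 / 28.8 = 4.207
Final answer: (a) τ_max = 28.8 MPa, (b) SF = 4.207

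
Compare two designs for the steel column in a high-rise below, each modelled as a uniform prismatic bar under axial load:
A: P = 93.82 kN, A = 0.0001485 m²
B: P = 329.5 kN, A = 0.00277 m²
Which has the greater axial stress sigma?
Model: a uniform prismatic bar under axial load, so sigma = P / A (SI units).
  A: sigma = 93820 / 0.0001485 = 6.318 × 10⁸ Pa = 631.8 MPa
  B: sigma = 329500 / 0.00277 = 1.19 × 10⁸ Pa = 119 MPa
631.8 MPa > 119 MPa, so A is larger.
Final answer: A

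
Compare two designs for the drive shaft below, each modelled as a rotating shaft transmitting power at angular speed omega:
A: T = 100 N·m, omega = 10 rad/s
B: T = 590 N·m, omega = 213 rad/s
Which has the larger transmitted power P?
Model: a rotating shaft transmitting power at angular speed omega, so P = T·omega (SI units).
  A: P = 100 × 10 = 1000 W = 1 kW
  B: P = 590 × 213 = 125700 W = 125.7 kW
125.7 kW > 1 kW, so B is larger.
Final answer: B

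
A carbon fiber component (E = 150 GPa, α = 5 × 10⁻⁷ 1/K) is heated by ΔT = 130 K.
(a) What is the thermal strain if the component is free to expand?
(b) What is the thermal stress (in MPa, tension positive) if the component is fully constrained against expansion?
(a) Free thermal strain ε_th = α·ΔT = (5 × 10⁻⁷) × 130 = 6.5 × 10⁻⁵
(b) Fully constrained, the expansion is suppressed, so σ = -E·α·ΔT. Convert E = 150 GPa = 1.5 × 10¹¹ Pa.
  σ = -(1.5 × 10¹¹) × (5 × 10⁻⁷) × 130 = -9.75 × 10⁶ Pa = -9.75 MPa (compressive)
Final answer: (a) ε_th = 6.5 × 10⁻⁵, (b) σ = -9.75 MPa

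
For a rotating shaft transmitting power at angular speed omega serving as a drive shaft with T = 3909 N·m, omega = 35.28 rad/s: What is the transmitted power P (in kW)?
Model: a rotating shaft transmitting power at angular speed omega, so P = T·omega.
Substitute:
  P = 3909 × 35.28
  P = 137900 W
Convert: P = 137900 W = 137.9 kW
Final answer: P = 137.9 kW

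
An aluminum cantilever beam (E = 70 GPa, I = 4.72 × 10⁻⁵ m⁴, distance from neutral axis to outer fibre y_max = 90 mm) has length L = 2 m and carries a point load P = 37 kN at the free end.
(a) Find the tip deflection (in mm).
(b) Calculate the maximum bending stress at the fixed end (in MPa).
(a) Tip deflection of a cantilever with an end point load: δ = P·L^3 / (3·E·I). Convert P = 37 kN = 37000 N, E = 70 GPa = 7 × 10¹⁰ Pa.
  δ = (37000 × 2^3) / (3 × (7 × 10¹⁰) × (4.72 × 10⁻⁵)) = 0.02986 m = 29.86 mm
(b) Maximum bending moment at the fixed end: M = P·L = 37000 × 2 = 74000 N·m. Convert y_max = 90 mm = 0.09 m.
  σ = M·y_max / I = (74000 × 0.09) / (4.72 × 10⁻⁵) = 1.411 × 10⁸ Pa = 141.1 MPa
Final answer: (a) δ = 29.86 mm, (b) σ = 141.1 MPa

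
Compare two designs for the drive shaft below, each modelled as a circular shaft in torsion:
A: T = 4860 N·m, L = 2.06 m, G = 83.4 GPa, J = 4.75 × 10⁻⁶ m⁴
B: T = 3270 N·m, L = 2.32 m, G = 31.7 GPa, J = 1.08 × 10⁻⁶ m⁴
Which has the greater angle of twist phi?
Model: a circular shaft in torsion, so phi = (T·L) / (G·J) (SI units).
  A: phi = (4860 × 2.06) / ((8.34 × 10¹⁰) × (4.75 × 10⁻⁶)) = 0.02527 rad = 1.448°
  B: phi = (3270 × 2.32) / ((3.17 × 10¹⁰) × (1.08 × 10⁻⁶)) = 0.2216 rad = 12.7°
12.7° > 1.448°, so B is larger.
Final answer: B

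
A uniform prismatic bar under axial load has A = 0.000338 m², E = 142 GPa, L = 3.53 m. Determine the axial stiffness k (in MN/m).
Model: a uniform prismatic bar under axial load, so k = (A·E) / L.
Convert to SI units:
  E = 142 GPa = 1.42 × 10¹¹ Pa
Substitute:
  k = (0.000338 × (1.42 × 10¹¹)) / 3.53
  k = 1.36 × 10⁷ N/m
Convert: k = 1.36 × 10⁷ N/m = 13.6 MN/m
Final answer: k = 13.6 MN/m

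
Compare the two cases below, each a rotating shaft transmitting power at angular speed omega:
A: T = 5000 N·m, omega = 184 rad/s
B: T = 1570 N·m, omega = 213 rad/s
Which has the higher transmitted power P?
Model: a rotating shaft transmitting power at angular speed omega, so P = T·omega (SI units).
  A: P = 5000 × 184 = 920000 W = 920 kW
  B: P = 1570 × 213 = 334400 W = 334.4 kW
920 kW > 334.4 kW, so A is larger.
Final answer: A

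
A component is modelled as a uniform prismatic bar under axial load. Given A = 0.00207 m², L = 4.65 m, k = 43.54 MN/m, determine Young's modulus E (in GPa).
Model: a uniform prismatic bar under axial load, so k = (A·E) / L.
Solve for E: E = (k·L) / A.
Convert to SI units:
  k = 43.54 MN/m = 4.354 × 10⁷ N/m
Substitute:
  E = ((4.354 × 10⁷) × 4.65) / 0.00207
  E = 9.781 × 10¹⁰ Pa
Convert: E = 9.781 × 10¹⁰ Pa = 97.81 GPa
Final answer: E = 97.81 GPa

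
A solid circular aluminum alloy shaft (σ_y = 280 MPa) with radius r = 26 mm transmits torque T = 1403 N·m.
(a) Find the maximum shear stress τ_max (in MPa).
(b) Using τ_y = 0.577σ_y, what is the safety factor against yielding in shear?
(a) For a solid circular shaft, τ_max = T·r/J with J = π·r^4/2, i.e. τ_max = 2·T / (π·r^3). Convert r = 26 mm = 0.026 m.
  τ_max = (2 × 1403) / (π × 0.026^3) = 5.082 × 10⁷ Pa = 50.82 MPa
(b) τ_y = 0.577 × 280 = 161.56 MPa
  SF = τ_y/τ_max = 161.56 / 50.82 = 3.179
Final answer: (a) τ_max = 50.82 MPa, (b) SF = 3.179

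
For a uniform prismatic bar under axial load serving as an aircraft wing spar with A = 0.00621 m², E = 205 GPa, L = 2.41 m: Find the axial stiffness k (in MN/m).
Model: a uniform prismatic bar under axial load, so k = (A·E) / L.
Convert to SI units:
  E = 205 GPa = 2.05 × 10¹¹ Pa
Substitute:
  k = (0.00621 × (2.05 × 10¹¹)) / 2.41
  k = 5.282 × 10⁸ N/m
Convert: k = 5.282 × 10⁸ N/m = 528.2 MN/m
Final answer: k = 528.2 MN/m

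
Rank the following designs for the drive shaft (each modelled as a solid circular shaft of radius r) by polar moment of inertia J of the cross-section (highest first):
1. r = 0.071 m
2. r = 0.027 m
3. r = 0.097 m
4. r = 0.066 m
Model: a solid circular shaft of radius r, so J = (π·r^4) / 2 (SI units).
  Case 1: J = (π × 0.071^4) / 2 = 3.992 × 10⁻⁵ m⁴
  Case 2: J = (π × 0.027^4) / 2 = 8.348 × 10⁻⁷ m⁴
  Case 3: J = (π × 0.097^4) / 2 = 0.0001391 m⁴
  Case 4: J = (π × 0.066^4) / 2 = 2.981 × 10⁻⁵ m⁴
Ordering: 0.0001391 m⁴ (case 3) > 3.992 × 10⁻⁵ m⁴ (case 1) > 2.981 × 10⁻⁵ m⁴ (case 4) > 8.348 × 10⁻⁷ m⁴ (case 2)
Final answer: 3, 1, 4, 2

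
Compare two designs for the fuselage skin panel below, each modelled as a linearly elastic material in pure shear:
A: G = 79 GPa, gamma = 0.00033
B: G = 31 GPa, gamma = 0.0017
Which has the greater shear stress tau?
Model: a linearly elastic material in pure shear, so tau = G·gamma (SI units).
  A: tau = (7.9 × 10¹⁰) × 0.00033 = 2.607 × 10⁷ Pa = 26.07 MPa
  B: tau = (3.1 × 10¹⁰) × 0.0017 = 5.27 × 10⁷ Pa = 52.7 MPa
52.7 MPa > 26.07 MPa, so B is larger.
Final answer: B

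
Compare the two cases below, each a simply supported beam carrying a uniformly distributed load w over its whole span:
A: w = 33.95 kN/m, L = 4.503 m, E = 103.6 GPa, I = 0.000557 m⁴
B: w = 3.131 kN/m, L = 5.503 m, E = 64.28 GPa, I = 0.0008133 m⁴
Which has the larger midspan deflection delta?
Model: a simply supported beam carrying a uniformly distributed load w over its whole span, so delta = (5·w·L^4) / (384·E·I) (SI units).
  A: delta = (5 × 33950 × 4.503^4) / (384 × (1.036 × 10¹¹) × 0.000557) = 0.00315 m = 3.15 mm
  B: delta = (5 × 3131 × 5.503^4) / (384 × (6.428 × 10¹⁰) × 0.0008133) = 0.0007151 m = 0.7151 mm
3.15 mm > 0.7151 mm, so A is larger.
Final answer: A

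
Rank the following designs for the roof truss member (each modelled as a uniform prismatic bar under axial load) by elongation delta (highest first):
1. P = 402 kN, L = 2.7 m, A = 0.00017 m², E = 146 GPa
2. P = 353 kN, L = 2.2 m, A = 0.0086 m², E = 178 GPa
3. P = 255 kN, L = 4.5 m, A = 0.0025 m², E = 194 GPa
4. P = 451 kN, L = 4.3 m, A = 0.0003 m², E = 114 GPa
Model: a uniform prismatic bar under axial load, so delta = (P·L) / (A·E) (SI units).
  Case 1: delta = (402000 × 2.7) / (0.00017 × (1.46 × 10¹¹)) = 0.04373 m = 43.73 mm
  Case 2: delta = (353000 × 2.2) / (0.0086 × (1.78 × 10¹¹)) = 0.0005073 m = 0.5073 mm
  Case 3: delta = (255000 × 4.5) / (0.0025 × (1.94 × 10¹¹)) = 0.002366 m = 2.366 mm
  Case 4: delta = (451000 × 4.3) / (0.0003 × (1.14 × 10¹¹)) = 0.0567 m = 56.7 mm
Ordering: 56.7 mm (case 4) > 43.73 mm (case 1) > 2.366 mm (case 3) > 0.5073 mm (case 2)
Final answer: 4, 1, 3, 2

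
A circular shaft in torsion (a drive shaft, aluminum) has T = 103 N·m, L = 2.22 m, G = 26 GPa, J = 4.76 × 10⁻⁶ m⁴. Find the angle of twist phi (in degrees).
Model: a circular shaft in torsion, so phi = (T·L) / (G·J).
Convert to SI units:
  G = 26 GPa = 2.6 × 10¹⁰ Pa
Substitute:
  phi = (103 × 2.22) / ((2.6 × 10¹⁰) × (4.76 × 10⁻⁶))
  phi = 0.001848 rad
Convert to degrees: phi = 0.001848 × 180/π = 0.1059°
Final answer: phi = 0.1059°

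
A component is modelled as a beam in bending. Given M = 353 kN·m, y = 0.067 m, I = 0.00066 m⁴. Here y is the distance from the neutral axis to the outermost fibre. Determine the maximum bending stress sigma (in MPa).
Model: a beam in bending, so sigma = (M·y) / I.
Convert to SI units:
  M = 353 kN·m = 353000 N·m
Substitute:
  sigma = (353000 × 0.067) / 0.00066
  sigma = 3.583 × 10⁷ Pa
Convert: sigma = 3.583 × 10⁷ Pa = 35.83 MPa
Final answer: sigma = 35.83 MPa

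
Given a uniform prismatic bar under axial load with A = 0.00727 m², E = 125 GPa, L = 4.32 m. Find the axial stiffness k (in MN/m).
Model: a uniform prismatic bar under axial load, so k = (A·E) / L.
Convert to SI units:
  E = 125 GPa = 1.25 × 10¹¹ Pa
Substitute:
  k = (0.00727 × (1.25 × 10¹¹)) / 4.32
  k = 2.104 × 10⁸ N/m
Convert: k = 2.104 × 10⁸ N/m = 210.4 MN/m
Final answer: k = 210.4 MN/m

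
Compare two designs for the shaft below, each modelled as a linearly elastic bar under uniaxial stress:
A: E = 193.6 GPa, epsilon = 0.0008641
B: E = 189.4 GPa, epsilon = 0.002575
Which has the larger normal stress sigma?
Model: a linearly elastic bar under uniaxial stress, so sigma = E·epsilon (SI units).
  A: sigma = (1.936 × 10¹¹) × 0.0008641 = 1.673 × 10⁸ Pa = 167.3 MPa
  B: sigma = (1.894 × 10¹¹) × 0.002575 = 4.877 × 10⁸ Pa = 487.7 MPa
487.7 MPa > 167.3 MPa, so B is larger.
Final answer: B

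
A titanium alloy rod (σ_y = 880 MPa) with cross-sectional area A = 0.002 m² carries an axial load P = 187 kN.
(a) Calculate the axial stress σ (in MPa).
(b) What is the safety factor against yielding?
(a) Axial stress σ = P/A. Convert P = 187 kN = 187000 N.
  σ = 187000 / 0.002 = 9.35 × 10⁷ Pa = 93.5 MPa
(b) Safety factor SF = σ_y/σ = 880 / 93.5 = 9.412
Final answer: (a) σ = 93.5 MPa, (b) SF = 9.412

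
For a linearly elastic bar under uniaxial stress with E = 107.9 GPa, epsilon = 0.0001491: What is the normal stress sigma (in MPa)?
Model: a linearly elastic bar under uniaxial stress, so sigma = E·epsilon.
Convert to SI units:
  E = 107.9 GPa = 1.079 × 10¹¹ Pa
Substitute:
  sigma = (1.079 × 10¹¹) × 0.0001491
  sigma = 1.609 × 10⁷ Pa
Convert: sigma = 1.609 × 10⁷ Pa = 16.09 MPa
Final answer: sigma = 16.09 MPa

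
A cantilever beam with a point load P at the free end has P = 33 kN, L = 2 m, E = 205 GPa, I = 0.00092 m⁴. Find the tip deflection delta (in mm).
Model: a cantilever beam with a point load P at the free end, so delta = (P·L^3) / (3·E·I).
Convert to SI units:
  P = 33 kN = 33000 N
  E = 205 GPa = 2.05 × 10¹¹ Pa
Substitute:
  delta = (33000 × 2^3) / (3 × (2.05 × 10¹¹) × 0.00092)
  delta = 0.0004666 m
Convert: delta = 0.0004666 m = 0.4666 mm
Final answer: delta = 0.4666 mm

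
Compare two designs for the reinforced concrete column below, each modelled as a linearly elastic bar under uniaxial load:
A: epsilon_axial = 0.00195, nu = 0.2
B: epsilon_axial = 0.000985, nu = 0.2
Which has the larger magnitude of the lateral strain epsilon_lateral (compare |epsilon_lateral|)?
Model: a linearly elastic bar under uniaxial load, so epsilon_lateral = -nu·epsilon_axial (SI units).
  A: epsilon_lateral = -(0.2 × 0.00195) = -0.00039
  B: epsilon_lateral = -(0.2 × 0.000985) = -0.000197
|epsilon_lateral|: A = 0.00039, B = 0.000197, so A is larger in magnitude.
Final answer: A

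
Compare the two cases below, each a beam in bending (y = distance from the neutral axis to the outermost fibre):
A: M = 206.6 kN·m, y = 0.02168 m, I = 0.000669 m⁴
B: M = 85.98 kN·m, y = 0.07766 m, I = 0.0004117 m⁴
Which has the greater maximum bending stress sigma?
Model: a beam in bending (y = distance from the neutral axis to the outermost fibre), so sigma = (M·y) / I (SI units).
  A: sigma = (206600 × 0.02168) / 0.000669 = 6.695 × 10⁶ Pa = 6.695 MPa
  B: sigma = (85980 × 0.07766) / 0.0004117 = 1.622 × 10⁷ Pa = 16.22 MPa
16.22 MPa > 6.695 MPa, so B is larger.
Final answer: B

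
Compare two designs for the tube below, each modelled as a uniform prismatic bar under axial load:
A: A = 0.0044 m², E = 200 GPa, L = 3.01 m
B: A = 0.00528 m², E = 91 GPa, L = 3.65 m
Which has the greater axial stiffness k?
Model: a uniform prismatic bar under axial load, so k = (A·E) / L (SI units).
  A: k = (0.0044 × (2 × 10¹¹)) / 3.01 = 2.924 × 10⁸ N/m = 292.4 MN/m
  B: k = (0.00528 × (9.1 × 10¹⁰)) / 3.65 = 1.316 × 10⁸ N/m = 131.6 MN/m
292.4 MN/m > 131.6 MN/m, so A is larger.
Final answer: A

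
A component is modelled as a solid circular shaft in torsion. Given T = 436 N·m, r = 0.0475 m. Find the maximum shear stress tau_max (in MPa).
Model: a solid circular shaft in torsion, so tau_max = (2·T) / (π·r^3).
Substitute:
  tau_max = (2 × 436) / (π × 0.0475^3)
  tau_max = 2.59 × 10⁶ Pa
Convert: tau_max = 2.59 × 10⁶ Pa = 2.59 MPa
Final answer: tau_max = 2.59 MPa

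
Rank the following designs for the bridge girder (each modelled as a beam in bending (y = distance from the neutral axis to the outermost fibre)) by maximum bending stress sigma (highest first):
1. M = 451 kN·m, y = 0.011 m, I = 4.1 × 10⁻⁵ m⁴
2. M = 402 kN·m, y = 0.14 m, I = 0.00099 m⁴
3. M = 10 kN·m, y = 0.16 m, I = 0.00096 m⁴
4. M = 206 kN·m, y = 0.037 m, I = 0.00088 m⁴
Model: a beam in bending (y = distance from the neutral axis to the outermost fibre), so sigma = (M·y) / I (SI units).
  Case 1: sigma = (451000 × 0.011) / (4.1 × 10⁻⁵) = 1.21 × 10⁸ Pa = 121 MPa
  Case 2: sigma = (402000 × 0.14) / 0.00099 = 5.685 × 10⁷ Pa = 56.85 MPa
  Case 3: sigma = (10000 × 0.16) / 0.00096 = 1.667 × 10⁶ Pa = 1.667 MPa
  Case 4: sigma = (206000 × 0.037) / 0.00088 = 8.661 × 10⁶ Pa = 8.661 MPa
Ordering: 121 MPa (case 1) > 56.85 MPa (case 2) > 8.661 MPa (case 4) > 1.667 MPa (case 3)
Final answer: 1, 2, 4, 3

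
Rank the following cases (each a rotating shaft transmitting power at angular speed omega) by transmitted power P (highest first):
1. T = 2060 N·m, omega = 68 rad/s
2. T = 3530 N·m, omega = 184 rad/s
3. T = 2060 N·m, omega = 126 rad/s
Model: a rotating shaft transmitting power at angular speed omega, so P = T·omega (SI units).
  Case 1: P = 2060 × 68 = 140100 W = 140.1 kW
  Case 2: P = 3530 × 184 = 649500 W = 649.5 kW
  Case 3: P = 2060 × 126 = 259600 W = 259.6 kW
Ordering: 649.5 kW (case 2) > 259.6 kW (case 3) > 140.1 kW (case 1)
Final answer: 2, 3, 1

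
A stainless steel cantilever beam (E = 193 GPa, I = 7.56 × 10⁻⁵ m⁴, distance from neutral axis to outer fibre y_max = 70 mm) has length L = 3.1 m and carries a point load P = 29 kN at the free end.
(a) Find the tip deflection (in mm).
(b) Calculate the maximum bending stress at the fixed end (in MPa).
(a) Tip deflection of a cantilever with an end point load: δ = P·L^3 / (3·E·I). Convert P = 29 kN = 29000 N, E = 193 GPa = 1.93 × 10¹¹ Pa.
  δ = (29000 × 3.1^3) / (3 × (1.93 × 10¹¹) × (7.56 × 10⁻⁵)) = 0.01974 m = 19.74 mm
(b) Maximum bending moment at the fixed end: M = P·L = 29000 × 3.1 = 89900 N·m. Convert y_max = 70 mm = 0.07 m.
  σ = M·y_max / I = (89900 × 0.07) / (7.56 × 10⁻⁵) = 8.324 × 10⁷ Pa = 83.24 MPa
Final answer: (a) δ = 19.74 mm, (b) σ = 83.24 MPa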